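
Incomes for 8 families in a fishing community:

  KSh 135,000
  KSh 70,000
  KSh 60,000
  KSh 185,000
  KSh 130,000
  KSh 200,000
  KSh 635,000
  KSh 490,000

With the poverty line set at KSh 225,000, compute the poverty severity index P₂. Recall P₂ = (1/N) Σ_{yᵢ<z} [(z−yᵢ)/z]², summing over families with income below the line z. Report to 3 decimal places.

0.174

Below z: KSh 60,000, KSh 70,000, KSh 130,000, KSh 135,000, KSh 185,000, KSh 200,000 (q = 6 of N = 8).
Relative gaps: (225000−60000)/225000 = 0.7333; (225000−70000)/225000 = 0.6889; (225000−130000)/225000 = 0.4222; (225000−135000)/225000 = 0.4000; (225000−185000)/225000 = 0.1778; (225000−200000)/225000 = 0.1111.
Squared: 0.5378; 0.4746; 0.1783; 0.1600; 0.0316; 0.0123.
Sum = 1.394568; P₂ = 1.394568 / 8 = 0.174.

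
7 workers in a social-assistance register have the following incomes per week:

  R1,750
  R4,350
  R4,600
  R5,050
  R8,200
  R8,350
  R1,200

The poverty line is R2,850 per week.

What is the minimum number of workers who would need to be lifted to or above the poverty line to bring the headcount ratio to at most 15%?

Currently q = 2 of N = 7 are below the line (H = 0.286).
A headcount ratio of at most 15% allows at most ⌊0.15 × 7⌋ = 1 poor workers.
So at least 2 − 1 = 1 must be lifted.

1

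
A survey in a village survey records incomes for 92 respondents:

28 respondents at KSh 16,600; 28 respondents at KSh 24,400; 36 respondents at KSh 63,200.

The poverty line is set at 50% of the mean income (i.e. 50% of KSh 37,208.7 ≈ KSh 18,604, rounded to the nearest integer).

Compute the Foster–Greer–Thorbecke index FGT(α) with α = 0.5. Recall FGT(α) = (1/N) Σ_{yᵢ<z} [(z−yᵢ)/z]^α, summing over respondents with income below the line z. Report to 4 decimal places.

Below the line: 28×KSh 16,600 (q = 28 of N = 92).
Gap ratios (z−y)/z: (18604−16600)/18604 = 0.1077 (×28).
Raised to α = 0.5: 0.32821 (×28).
Sum = 9.189751; FGT(0.5) = 9.189751 / 92 = 0.0999.

0.0999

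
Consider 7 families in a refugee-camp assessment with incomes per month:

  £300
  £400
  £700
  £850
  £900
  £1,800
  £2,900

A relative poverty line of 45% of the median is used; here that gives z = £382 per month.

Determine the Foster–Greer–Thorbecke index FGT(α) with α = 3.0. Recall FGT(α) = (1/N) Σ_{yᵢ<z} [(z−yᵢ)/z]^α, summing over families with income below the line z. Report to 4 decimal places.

0.0014

Below z: £300 (q = 1 of N = 7).
Gap ratios (z−y)/z: (382−300)/382 = 0.2147.
Raised to α = 3.0: 0.00989.
Sum = 0.009891; FGT(3.0) = 0.009891 / 7 = 0.0014.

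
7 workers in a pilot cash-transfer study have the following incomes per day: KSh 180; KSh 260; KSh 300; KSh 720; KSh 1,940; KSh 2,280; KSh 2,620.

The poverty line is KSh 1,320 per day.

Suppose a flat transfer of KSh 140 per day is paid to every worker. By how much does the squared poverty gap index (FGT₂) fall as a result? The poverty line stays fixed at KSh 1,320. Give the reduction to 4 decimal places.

0.0813

Before: below the line — KSh 180, KSh 260, KSh 300, KSh 720; squared poverty gap index (FGT₂) = 0.313492.
After the KSh 140 transfer: below the line — KSh 320, KSh 400, KSh 440, KSh 860; squared poverty gap index (FGT₂) = 0.232225.
Reduction = 0.313492 − 0.232225 = 0.0813.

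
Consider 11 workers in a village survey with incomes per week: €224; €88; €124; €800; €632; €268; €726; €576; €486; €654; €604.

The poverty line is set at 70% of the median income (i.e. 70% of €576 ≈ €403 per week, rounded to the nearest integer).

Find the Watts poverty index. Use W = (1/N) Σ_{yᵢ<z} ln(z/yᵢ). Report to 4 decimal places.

0.3360

Below the line: €88, €124, €224, €268 (q = 4 of N = 11).
Log gaps: ln(403/88) = 1.5216; ln(403/124) = 1.1787; ln(403/224) = 0.5873; ln(403/268) = 0.4079.
W = 3.695495 / 11 = 0.3360.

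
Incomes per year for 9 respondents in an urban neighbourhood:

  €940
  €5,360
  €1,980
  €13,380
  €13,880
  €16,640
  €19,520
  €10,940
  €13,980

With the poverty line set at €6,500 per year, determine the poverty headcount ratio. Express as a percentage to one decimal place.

33.3%

3 of the 9 respondents have income below €6,500.
H = 3/9 = 33.3%.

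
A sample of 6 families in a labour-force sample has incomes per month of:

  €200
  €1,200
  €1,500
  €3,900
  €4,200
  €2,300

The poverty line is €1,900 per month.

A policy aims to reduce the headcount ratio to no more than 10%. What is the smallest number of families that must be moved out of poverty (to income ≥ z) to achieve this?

Currently q = 3 of N = 6 are below the line (H = 0.500).
A headcount ratio of at most 10% allows at most ⌊0.10 × 6⌋ = 0 poor families.
So at least 3 − 0 = 3 must be lifted.

3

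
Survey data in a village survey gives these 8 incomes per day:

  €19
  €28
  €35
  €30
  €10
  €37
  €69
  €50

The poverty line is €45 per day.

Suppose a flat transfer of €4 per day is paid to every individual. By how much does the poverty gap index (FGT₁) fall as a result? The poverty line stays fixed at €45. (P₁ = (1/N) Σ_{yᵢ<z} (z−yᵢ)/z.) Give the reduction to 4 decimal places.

0.0667

Before: below the line — €10, €19, €28, €30, €35, €37; poverty gap index (FGT₁) = 0.308333.
After the €4 transfer: below the line — €14, €23, €32, €34, €39, €41; poverty gap index (FGT₁) = 0.241667.
Reduction = 0.308333 − 0.241667 = 0.0667.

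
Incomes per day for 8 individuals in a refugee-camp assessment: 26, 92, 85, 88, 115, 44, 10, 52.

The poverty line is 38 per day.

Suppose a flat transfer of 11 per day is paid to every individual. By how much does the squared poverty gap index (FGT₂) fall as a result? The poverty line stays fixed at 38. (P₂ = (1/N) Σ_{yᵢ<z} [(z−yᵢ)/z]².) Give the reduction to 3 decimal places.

0.055

Before: below the line — 10, 26; squared poverty gap index (FGT₂) = 0.08033.
After the 11 transfer: below the line — 21, 37; squared poverty gap index (FGT₂) = 0.02510.
Reduction = 0.08033 − 0.02510 = 0.055.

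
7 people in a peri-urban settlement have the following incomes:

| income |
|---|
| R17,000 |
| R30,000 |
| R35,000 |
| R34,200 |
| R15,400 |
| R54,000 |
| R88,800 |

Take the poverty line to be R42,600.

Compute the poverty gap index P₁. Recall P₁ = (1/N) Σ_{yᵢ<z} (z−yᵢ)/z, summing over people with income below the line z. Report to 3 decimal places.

Below the line: R15,400, R17,000, R30,000, R34,200, R35,000 (q = 5 of N = 7).
Shortfall ratios: (42600−15400)/42600 = 0.6385; (42600−17000)/42600 = 0.6009; (42600−30000)/42600 = 0.2958; (42600−34200)/42600 = 0.1972; (42600−35000)/42600 = 0.1784.
Sum of shortfalls = 1.910798; P₁ averages over all N: 1.910798 / 7 = 0.273.

0.273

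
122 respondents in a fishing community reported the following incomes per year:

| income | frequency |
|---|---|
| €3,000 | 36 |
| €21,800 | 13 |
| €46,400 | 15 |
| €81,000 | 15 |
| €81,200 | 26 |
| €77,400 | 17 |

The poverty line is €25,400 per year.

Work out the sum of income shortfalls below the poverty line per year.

€853,200

Below z: 36×€3,000, 13×€21,800 (q = 49 of N = 122).
Individual gaps: 36×(25400−3000) = 806400; 13×(25400−21800) = 46800.
Aggregate gap = €853,200.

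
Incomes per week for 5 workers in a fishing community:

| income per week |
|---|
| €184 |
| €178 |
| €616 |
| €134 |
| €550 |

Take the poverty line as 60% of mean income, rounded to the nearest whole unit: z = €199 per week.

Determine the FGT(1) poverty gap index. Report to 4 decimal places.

Below z: €134, €178, €184 (q = 3 of N = 5).
Gap ratios (z−y)/z: (199−134)/199 = 0.3266; (199−178)/199 = 0.1055; (199−184)/199 = 0.0754.
Sum of shortfalls = 0.507538; P₁ averages over all N: 0.507538 / 5 = 0.1015.

0.1015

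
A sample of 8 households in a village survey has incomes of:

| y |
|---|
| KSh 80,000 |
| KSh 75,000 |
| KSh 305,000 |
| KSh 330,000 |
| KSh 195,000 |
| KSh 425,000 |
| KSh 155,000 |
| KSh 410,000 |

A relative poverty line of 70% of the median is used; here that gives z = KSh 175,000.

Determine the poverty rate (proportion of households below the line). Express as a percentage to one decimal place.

37.5%

3 of the 8 households have income below KSh 175,000.
H = 3/8 = 37.5%.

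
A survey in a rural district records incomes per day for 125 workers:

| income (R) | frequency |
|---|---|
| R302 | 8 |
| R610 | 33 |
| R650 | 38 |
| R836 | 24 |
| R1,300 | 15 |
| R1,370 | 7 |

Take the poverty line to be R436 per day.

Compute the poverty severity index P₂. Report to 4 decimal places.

Incomes under z: 8×R302 (q = 8 of N = 125).
Shortfall ratios: (436−302)/436 = 0.3073 (×8).
Squared: 0.0945 (×8).
Sum = 0.755660; P₂ = 0.755660 / 125 = 0.0060.

0.0060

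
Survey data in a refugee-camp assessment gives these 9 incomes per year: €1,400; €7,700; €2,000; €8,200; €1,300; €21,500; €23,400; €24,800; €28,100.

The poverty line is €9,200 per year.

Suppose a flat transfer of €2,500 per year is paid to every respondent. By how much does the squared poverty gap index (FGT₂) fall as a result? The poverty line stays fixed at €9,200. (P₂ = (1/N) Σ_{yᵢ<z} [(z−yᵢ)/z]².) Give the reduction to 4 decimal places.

Before: below the line — €1,300, €1,400, €2,000, €7,700, €8,200; squared poverty gap index (FGT₂) = 0.234116.
After the €2,500 transfer: below the line — €3,800, €3,900, €4,500; squared poverty gap index (FGT₂) = 0.104154.
Reduction = 0.234116 − 0.104154 = 0.1300.

0.1300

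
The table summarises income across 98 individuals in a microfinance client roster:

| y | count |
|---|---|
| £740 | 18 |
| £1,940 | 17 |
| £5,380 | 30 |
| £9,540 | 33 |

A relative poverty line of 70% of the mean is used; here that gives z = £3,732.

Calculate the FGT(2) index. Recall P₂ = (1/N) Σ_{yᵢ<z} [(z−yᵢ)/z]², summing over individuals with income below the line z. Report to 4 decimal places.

Below the line: 18×£740, 17×£1,940 (q = 35 of N = 98).
Normalized shortfalls: (3732−740)/3732 = 0.8017 (×18); (3732−1940)/3732 = 0.4802 (×17).
Squared: 0.6427 (×18); 0.2306 (×17).
Sum = 15.489041; P₂ = 15.489041 / 98 = 0.1581.

0.1581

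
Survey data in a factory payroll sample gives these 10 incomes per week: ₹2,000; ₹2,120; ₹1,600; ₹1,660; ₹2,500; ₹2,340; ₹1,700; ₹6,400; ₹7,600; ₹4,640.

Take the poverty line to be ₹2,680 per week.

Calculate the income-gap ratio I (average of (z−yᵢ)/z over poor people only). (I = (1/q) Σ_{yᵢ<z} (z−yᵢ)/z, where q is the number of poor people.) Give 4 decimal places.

0.2580

Incomes under z: ₹1,600, ₹1,660, ₹1,700, ₹2,000, ₹2,120, ₹2,340, ₹2,500 (q = 7 of N = 10).
Shortfall ratios (z−y)/z: 0.4030, 0.3806, 0.3657, 0.2537, 0.2090, 0.1269, 0.0672; sum = 1.805970.
The income-gap ratio divides by q (the poor only): 1.805970 / 7 = 0.2580.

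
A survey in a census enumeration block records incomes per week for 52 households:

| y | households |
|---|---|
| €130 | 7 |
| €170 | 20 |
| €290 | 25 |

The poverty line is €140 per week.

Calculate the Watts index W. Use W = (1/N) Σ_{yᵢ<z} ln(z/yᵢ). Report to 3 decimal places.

Below z: 7×€130 (q = 7 of N = 52).
Log gaps: ln(140/130) = 0.0741 (×7).
W = 0.518756 / 52 = 0.010.

0.010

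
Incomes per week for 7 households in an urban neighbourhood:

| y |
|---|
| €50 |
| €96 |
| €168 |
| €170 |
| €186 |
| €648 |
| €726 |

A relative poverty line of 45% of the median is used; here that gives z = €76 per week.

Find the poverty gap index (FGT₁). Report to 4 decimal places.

0.0489

Incomes under z: €50 (q = 1 of N = 7).
Relative gaps: (76−50)/76 = 0.3421.
Σ = 0.342105. Dividing by the full population N = 7 gives P₁ = 0.0489.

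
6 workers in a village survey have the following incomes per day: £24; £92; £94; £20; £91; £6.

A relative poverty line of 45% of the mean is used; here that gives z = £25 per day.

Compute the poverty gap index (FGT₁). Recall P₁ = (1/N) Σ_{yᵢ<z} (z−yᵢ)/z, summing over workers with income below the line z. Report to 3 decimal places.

0.167

Below the line: £6, £20, £24 (q = 3 of N = 6).
Shortfall ratios: (25−6)/25 = 0.7600; (25−20)/25 = 0.2000; (25−24)/25 = 0.0400.
Σ = 1.000000. Dividing by the full population N = 6 gives P₁ = 0.167.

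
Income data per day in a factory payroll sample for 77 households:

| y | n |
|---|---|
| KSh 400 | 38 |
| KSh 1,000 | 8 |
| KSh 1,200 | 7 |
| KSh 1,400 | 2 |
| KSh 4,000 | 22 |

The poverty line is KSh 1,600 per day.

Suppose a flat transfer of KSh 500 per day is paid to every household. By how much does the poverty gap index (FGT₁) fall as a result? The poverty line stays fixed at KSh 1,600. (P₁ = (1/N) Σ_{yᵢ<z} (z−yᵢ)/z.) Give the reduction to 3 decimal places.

0.213

Before: below the line — 38×KSh 400, 8×KSh 1,000, 7×KSh 1,200, 2×KSh 1,400; poverty gap index (FGT₁) = 0.43506.
After the KSh 500 transfer: below the line — 38×KSh 900, 8×KSh 1,500; poverty gap index (FGT₁) = 0.22240.
Reduction = 0.43506 − 0.22240 = 0.213.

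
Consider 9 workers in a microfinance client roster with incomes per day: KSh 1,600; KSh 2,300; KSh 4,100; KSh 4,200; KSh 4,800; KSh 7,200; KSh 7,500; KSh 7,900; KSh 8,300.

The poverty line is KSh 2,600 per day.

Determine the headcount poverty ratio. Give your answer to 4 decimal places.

2 of the 9 workers have income below KSh 2,600.
H = 2/9 = 0.2222.

0.2222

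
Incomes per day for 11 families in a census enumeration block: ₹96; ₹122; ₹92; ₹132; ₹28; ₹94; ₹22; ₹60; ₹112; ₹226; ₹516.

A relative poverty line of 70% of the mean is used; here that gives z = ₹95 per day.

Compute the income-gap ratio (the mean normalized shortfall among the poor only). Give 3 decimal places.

0.377

Poor units: ₹22, ₹28, ₹60, ₹92, ₹94 (q = 5 of N = 11).
Shortfall ratios (z−y)/z: 0.7684, 0.7053, 0.3684, 0.0316, 0.0105; sum = 1.884211.
The income-gap ratio divides by q (the poor only): 1.884211 / 5 = 0.377.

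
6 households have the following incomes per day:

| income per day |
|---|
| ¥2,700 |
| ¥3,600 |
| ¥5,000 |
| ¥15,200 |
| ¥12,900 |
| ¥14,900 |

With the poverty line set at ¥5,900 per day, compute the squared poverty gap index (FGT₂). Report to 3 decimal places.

Below z: ¥2,700, ¥3,600, ¥5,000 (q = 3 of N = 6).
Normalized shortfalls: (5900−2700)/5900 = 0.5424; (5900−3600)/5900 = 0.3898; (5900−5000)/5900 = 0.1525.
Squared: 0.2942; 0.1520; 0.0233.
Sum = 0.469405; P₂ = 0.469405 / 6 = 0.078.

0.078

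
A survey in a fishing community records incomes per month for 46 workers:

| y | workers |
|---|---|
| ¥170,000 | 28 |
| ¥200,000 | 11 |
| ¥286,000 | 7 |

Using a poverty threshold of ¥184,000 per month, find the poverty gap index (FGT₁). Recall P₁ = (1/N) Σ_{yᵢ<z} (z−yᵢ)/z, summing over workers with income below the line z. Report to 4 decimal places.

Below the line: 28×¥170,000 (q = 28 of N = 46).
Shortfall ratios: (184000−170000)/184000 = 0.0761 (×28).
Σ = 2.130435. Dividing by the full population N = 46 gives P₁ = 0.0463.

0.0463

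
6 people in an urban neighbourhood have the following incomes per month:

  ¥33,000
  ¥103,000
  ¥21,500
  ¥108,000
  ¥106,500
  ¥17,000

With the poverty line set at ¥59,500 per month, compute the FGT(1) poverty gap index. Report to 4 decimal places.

0.2997

Poor units: ¥17,000, ¥21,500, ¥33,000 (q = 3 of N = 6).
Normalized shortfalls: (59500−17000)/59500 = 0.7143; (59500−21500)/59500 = 0.6387; (59500−33000)/59500 = 0.4454.
Sum of shortfalls = 1.798319; P₁ averages over all N: 1.798319 / 6 = 0.2997.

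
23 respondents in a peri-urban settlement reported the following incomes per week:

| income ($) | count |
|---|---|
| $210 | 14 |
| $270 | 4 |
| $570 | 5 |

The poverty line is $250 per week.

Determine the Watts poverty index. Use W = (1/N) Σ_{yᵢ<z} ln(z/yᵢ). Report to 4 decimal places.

Poor units: 14×$210 (q = 14 of N = 23).
Log shortfalls: ln(250/210) = 0.1744 (×14).
W = 2.440947 / 23 = 0.1061.

0.1061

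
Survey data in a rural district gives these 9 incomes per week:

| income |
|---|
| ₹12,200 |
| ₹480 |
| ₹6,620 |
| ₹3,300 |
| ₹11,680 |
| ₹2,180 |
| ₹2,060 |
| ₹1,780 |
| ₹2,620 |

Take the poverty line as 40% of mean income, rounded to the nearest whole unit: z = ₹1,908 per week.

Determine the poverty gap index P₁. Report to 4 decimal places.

0.0906

Below z: ₹480, ₹1,780 (q = 2 of N = 9).
Gap ratios (z−y)/z: (1908−480)/1908 = 0.7484; (1908−1780)/1908 = 0.0671.
Sum of shortfalls = 0.815514; P₁ averages over all N: 0.815514 / 9 = 0.0906.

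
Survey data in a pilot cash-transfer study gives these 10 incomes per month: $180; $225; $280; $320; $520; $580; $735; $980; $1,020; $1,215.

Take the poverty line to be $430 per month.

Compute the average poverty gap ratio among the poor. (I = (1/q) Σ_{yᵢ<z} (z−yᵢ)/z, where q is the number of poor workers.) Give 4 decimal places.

0.4157

Below z: $180, $225, $280, $320 (q = 4 of N = 10).
Shortfall ratios (z−y)/z: 0.5814, 0.4767, 0.3488, 0.2558; sum = 1.662791.
I averages over the q = 4 poor units only: 1.662791 / 4 = 0.4157.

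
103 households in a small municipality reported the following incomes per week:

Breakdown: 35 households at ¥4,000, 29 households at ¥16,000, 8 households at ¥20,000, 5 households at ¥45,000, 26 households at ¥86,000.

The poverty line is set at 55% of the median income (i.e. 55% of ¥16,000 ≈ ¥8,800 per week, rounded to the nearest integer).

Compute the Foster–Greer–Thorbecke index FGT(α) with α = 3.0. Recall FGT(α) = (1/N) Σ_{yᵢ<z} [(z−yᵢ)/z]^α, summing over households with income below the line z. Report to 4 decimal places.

Poor units: 35×¥4,000 (q = 35 of N = 103).
Gap ratios (z−y)/z: (8800−4000)/8800 = 0.5455 (×35).
Raised to α = 3.0: 0.16228 (×35).
Sum = 5.679940; FGT(3.0) = 5.679940 / 103 = 0.0551.

0.0551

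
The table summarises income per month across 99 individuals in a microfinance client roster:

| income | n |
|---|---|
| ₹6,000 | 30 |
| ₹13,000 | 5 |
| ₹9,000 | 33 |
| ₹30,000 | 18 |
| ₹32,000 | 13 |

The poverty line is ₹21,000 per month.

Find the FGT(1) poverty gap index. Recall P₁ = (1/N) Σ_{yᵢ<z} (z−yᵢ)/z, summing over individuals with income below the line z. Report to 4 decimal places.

Incomes under z: 30×₹6,000, 33×₹9,000, 5×₹13,000 (q = 68 of N = 99).
Shortfall ratios: (21000−6000)/21000 = 0.7143 (×30); (21000−9000)/21000 = 0.5714 (×33); (21000−13000)/21000 = 0.3810 (×5).
Σ = 42.190476. Dividing by the full population N = 99 gives P₁ = 0.4262.

0.4262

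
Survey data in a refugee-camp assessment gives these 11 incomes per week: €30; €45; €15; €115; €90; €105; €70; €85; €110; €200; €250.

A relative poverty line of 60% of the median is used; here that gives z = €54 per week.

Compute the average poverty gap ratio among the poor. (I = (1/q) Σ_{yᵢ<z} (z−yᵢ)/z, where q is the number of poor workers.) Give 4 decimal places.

Below z: €15, €30, €45 (q = 3 of N = 11).
Shortfall ratios (z−y)/z: 0.7222, 0.4444, 0.1667; sum = 1.333333.
The income-gap ratio divides by q (the poor only): 1.333333 / 3 = 0.4444.

0.4444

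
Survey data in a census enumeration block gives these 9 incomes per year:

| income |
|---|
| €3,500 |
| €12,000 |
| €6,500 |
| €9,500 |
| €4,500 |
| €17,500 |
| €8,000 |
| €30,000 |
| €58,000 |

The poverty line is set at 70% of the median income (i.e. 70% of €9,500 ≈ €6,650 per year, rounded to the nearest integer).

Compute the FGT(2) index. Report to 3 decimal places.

Poor units: €3,500, €4,500, €6,500 (q = 3 of N = 9).
Gap ratios (z−y)/z: (6650−3500)/6650 = 0.4737; (6650−4500)/6650 = 0.3233; (6650−6500)/6650 = 0.0226.
Squared: 0.2244; 0.1045; 0.0005.
Sum = 0.329414; P₂ = 0.329414 / 9 = 0.037.

0.037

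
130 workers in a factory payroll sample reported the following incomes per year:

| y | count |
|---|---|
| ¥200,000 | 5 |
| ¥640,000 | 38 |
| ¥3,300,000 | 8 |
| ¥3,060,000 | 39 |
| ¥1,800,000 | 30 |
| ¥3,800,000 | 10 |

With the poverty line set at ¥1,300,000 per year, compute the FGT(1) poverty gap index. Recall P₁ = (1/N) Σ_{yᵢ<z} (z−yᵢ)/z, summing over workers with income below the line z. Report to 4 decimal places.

Incomes under z: 5×¥200,000, 38×¥640,000 (q = 43 of N = 130).
Shortfall ratios: (1300000−200000)/1300000 = 0.8462 (×5); (1300000−640000)/1300000 = 0.5077 (×38).
Σ = 23.523077. Dividing by the full population N = 130 gives P₁ = 0.1809.

0.1809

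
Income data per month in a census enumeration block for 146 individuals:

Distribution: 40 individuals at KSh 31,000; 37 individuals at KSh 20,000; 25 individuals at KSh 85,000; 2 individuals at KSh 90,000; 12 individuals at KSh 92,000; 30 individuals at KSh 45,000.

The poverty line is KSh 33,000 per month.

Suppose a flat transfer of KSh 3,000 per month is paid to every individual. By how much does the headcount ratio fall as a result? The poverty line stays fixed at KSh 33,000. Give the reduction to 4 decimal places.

Before: below the line — 37×KSh 20,000, 40×KSh 31,000; headcount ratio = 0.527397.
After the KSh 3,000 transfer: below the line — 37×KSh 23,000; headcount ratio = 0.253425.
Reduction = 0.527397 − 0.253425 = 0.2740.

0.2740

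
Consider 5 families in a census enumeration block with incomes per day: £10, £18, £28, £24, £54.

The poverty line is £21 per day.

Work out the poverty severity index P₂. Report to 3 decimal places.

0.059

Below the line: £10, £18 (q = 2 of N = 5).
Relative gaps: (21−10)/21 = 0.5238; (21−18)/21 = 0.1429.
Squared: 0.2744; 0.0204.
Sum = 0.294785; P₂ = 0.294785 / 5 = 0.059.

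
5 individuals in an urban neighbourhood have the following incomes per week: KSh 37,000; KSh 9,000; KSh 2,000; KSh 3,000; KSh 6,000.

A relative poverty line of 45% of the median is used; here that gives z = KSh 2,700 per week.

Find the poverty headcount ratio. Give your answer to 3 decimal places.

0.200

1 of the 5 individuals have income below KSh 2,700.
H = 1/5 = 0.200.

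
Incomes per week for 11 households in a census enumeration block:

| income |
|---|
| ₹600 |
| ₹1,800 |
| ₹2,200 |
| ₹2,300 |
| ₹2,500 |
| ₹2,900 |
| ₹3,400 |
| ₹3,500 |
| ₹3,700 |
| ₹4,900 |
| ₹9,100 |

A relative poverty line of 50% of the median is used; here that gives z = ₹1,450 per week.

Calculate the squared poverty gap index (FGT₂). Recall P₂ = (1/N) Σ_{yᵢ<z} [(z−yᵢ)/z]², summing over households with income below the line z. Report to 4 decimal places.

Below the line: ₹600 (q = 1 of N = 11).
Relative gaps: (1450−600)/1450 = 0.5862.
Squared: 0.3436.
Sum = 0.343639; P₂ = 0.343639 / 11 = 0.0312.

0.0312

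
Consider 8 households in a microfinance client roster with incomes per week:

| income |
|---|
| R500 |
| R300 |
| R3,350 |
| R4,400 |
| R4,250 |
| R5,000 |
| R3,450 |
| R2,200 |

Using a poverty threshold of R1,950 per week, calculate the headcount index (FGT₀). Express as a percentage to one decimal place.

2 of the 8 households have income below R1,950.
H = 2/8 = 25.0%.

25.0%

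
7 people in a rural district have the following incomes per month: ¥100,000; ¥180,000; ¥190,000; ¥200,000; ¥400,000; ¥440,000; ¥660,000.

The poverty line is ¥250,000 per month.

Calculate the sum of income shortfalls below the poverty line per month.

Below the line: ¥100,000, ¥180,000, ¥190,000, ¥200,000 (q = 4 of N = 7).
Individual gaps: 250000−100000 = 150000; 250000−180000 = 70000; 250000−190000 = 60000; 250000−200000 = 50000.
Aggregate gap = ¥330,000.

¥330,000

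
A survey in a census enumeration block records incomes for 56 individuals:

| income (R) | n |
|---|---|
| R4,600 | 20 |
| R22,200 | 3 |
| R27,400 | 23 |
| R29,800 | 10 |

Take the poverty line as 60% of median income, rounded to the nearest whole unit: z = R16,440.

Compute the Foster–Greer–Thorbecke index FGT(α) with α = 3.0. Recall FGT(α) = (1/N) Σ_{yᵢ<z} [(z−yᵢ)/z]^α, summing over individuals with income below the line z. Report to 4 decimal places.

Poor units: 20×R4,600 (q = 20 of N = 56).
Relative gaps: (16440−4600)/16440 = 0.7202 (×20).
Raised to α = 3.0: 0.37355 (×20).
Sum = 7.471016; FGT(3.0) = 7.471016 / 56 = 0.1334.

0.1334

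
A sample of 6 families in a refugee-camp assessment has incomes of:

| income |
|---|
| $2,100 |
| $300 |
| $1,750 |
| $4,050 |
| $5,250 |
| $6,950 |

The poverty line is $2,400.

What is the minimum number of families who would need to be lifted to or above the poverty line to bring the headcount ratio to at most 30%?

Currently q = 3 of N = 6 are below the line (H = 0.500).
A headcount ratio of at most 30% allows at most ⌊0.30 × 6⌋ = 1 poor families.
So at least 3 − 1 = 2 must be lifted.

2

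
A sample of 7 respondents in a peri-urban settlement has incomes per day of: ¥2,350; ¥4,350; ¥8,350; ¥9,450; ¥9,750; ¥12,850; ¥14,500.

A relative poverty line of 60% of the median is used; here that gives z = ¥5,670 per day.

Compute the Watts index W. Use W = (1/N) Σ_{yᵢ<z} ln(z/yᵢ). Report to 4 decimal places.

Poor units: ¥2,350, ¥4,350 (q = 2 of N = 7).
Log gaps: ln(5670/2350) = 0.8808; ln(5670/4350) = 0.2650.
W = 1.145787 / 7 = 0.1637.

0.1637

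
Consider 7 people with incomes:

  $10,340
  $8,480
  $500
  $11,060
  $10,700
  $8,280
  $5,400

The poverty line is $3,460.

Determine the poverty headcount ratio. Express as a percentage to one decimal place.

1 of the 7 people have income below $3,460.
H = 1/7 = 14.3%.

14.3%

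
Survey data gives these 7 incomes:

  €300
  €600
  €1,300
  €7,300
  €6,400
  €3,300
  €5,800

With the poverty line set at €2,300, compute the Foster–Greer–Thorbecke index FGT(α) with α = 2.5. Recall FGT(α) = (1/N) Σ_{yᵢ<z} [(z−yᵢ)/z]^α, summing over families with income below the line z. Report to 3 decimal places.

Below z: €300, €600, €1,300 (q = 3 of N = 7).
Relative gaps: (2300−300)/2300 = 0.8696; (2300−600)/2300 = 0.7391; (2300−1300)/2300 = 0.4348.
Raised to α = 2.5: 0.70511; 0.46968; 0.12465.
Sum = 1.299435; FGT(2.5) = 1.299435 / 7 = 0.186.

0.186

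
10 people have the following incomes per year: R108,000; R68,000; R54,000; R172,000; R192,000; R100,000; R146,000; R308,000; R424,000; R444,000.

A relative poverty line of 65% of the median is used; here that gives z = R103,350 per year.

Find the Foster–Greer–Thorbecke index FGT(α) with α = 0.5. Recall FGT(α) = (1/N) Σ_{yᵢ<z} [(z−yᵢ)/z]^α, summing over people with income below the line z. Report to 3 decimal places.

0.146

Below z: R54,000, R68,000, R100,000 (q = 3 of N = 10).
Shortfall ratios: (103350−54000)/103350 = 0.4775; (103350−68000)/103350 = 0.3420; (103350−100000)/103350 = 0.0324.
Raised to α = 0.5: 0.69102; 0.58484; 0.18004.
Sum = 1.455899; FGT(0.5) = 1.455899 / 10 = 0.146.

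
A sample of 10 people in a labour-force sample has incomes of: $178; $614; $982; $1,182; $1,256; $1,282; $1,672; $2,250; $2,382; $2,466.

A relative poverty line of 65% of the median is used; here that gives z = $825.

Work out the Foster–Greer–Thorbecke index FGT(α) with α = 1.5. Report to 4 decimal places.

0.0824

Below z: $178, $614 (q = 2 of N = 10).
Gap ratios (z−y)/z: (825−178)/825 = 0.7842; (825−614)/825 = 0.2558.
Raised to α = 1.5: 0.69451; 0.12934.
Sum = 0.823848; FGT(1.5) = 0.823848 / 10 = 0.0824.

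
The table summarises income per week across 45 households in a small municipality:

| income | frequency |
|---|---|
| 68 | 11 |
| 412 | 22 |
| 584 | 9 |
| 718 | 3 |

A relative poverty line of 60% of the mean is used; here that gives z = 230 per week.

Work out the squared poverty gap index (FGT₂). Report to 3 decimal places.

Below the line: 11×68 (q = 11 of N = 45).
Shortfall ratios: (230−68)/230 = 0.7043 (×11).
Squared: 0.4961 (×11).
Sum = 5.457164; P₂ = 5.457164 / 45 = 0.121.

0.121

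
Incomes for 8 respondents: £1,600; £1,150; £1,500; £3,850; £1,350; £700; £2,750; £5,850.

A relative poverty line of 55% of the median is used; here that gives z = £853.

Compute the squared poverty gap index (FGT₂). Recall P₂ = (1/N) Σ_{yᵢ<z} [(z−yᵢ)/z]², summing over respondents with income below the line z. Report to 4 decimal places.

0.0040

Incomes under z: £700 (q = 1 of N = 8).
Gap ratios (z−y)/z: (853−700)/853 = 0.1794.
Squared: 0.0322.
Sum = 0.032172; P₂ = 0.032172 / 8 = 0.0040.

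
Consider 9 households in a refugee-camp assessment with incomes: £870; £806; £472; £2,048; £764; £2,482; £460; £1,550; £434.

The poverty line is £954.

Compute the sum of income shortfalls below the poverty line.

£1,918

Below z: £434, £460, £472, £764, £806, £870 (q = 6 of N = 9).
Individual gaps: 954−434 = 520; 954−460 = 494; 954−472 = 482; 954−764 = 190; 954−806 = 148; 954−870 = 84.
Aggregate gap = £1,918.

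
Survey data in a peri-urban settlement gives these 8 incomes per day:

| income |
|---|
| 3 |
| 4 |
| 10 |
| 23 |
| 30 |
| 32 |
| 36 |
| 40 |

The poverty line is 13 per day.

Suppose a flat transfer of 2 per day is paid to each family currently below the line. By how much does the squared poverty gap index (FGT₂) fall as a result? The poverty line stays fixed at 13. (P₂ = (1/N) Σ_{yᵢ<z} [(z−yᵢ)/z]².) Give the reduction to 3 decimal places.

Before: below the line — 3, 4, 10; squared poverty gap index (FGT₂) = 0.14053.
After the 2 transfer: below the line — 5, 6, 12; squared poverty gap index (FGT₂) = 0.08432.
Reduction = 0.14053 − 0.08432 = 0.056.

0.056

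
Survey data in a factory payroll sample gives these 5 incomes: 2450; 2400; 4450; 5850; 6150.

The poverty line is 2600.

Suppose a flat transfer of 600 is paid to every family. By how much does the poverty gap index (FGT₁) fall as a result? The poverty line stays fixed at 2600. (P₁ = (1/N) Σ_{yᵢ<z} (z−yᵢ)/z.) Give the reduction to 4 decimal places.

0.0269

Before: below the line — 2400, 2450; poverty gap index (FGT₁) = 0.026923.
After the 600 transfer: below the line — none; poverty gap index (FGT₁) = 0.000000.
Reduction = 0.026923 − 0.000000 = 0.0269.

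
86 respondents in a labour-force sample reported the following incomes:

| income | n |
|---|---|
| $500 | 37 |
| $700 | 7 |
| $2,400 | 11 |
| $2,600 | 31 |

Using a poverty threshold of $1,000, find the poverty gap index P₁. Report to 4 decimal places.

0.2395

Below the line: 37×$500, 7×$700 (q = 44 of N = 86).
Relative gaps: (1000−500)/1000 = 0.5000 (×37); (1000−700)/1000 = 0.3000 (×7).
Sum of shortfalls = 20.600000; P₁ averages over all N: 20.600000 / 86 = 0.2395.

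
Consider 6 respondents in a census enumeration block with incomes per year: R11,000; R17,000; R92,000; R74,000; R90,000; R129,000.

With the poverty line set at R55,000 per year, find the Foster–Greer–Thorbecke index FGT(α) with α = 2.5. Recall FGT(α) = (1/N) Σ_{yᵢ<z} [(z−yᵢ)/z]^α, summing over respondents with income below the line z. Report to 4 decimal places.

0.1615

Poor units: R11,000, R17,000 (q = 2 of N = 6).
Relative gaps: (55000−11000)/55000 = 0.8000; (55000−17000)/55000 = 0.6909.
Raised to α = 2.5: 0.57243; 0.39678.
Sum = 0.969216; FGT(2.5) = 0.969216 / 6 = 0.1615.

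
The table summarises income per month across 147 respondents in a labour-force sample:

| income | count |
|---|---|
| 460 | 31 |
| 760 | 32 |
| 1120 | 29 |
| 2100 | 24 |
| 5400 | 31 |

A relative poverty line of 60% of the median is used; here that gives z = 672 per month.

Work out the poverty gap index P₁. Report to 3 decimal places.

0.067

Below z: 31×460 (q = 31 of N = 147).
Normalized shortfalls: (672−460)/672 = 0.3155 (×31).
Σ = 9.779762. Dividing by the full population N = 147 gives P₁ = 0.067.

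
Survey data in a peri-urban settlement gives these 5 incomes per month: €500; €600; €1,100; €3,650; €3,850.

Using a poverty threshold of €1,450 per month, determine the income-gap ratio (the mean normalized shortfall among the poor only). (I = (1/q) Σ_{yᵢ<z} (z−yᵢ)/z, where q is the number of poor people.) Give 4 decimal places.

0.4943

Poor units: €500, €600, €1,100 (q = 3 of N = 5).
Relative gaps: 0.6552, 0.5862, 0.2414; sum = 1.482759.
The income-gap ratio divides by q (the poor only): 1.482759 / 3 = 0.4943.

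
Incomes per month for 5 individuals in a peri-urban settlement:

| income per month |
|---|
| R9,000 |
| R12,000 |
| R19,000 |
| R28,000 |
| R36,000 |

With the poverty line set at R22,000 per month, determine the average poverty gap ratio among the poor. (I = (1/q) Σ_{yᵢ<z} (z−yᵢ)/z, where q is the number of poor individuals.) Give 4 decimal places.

Incomes under z: R9,000, R12,000, R19,000 (q = 3 of N = 5).
Relative gaps: 0.5909, 0.4545, 0.1364; sum = 1.181818.
The income-gap ratio divides by q (the poor only): 1.181818 / 3 = 0.3939.

0.3939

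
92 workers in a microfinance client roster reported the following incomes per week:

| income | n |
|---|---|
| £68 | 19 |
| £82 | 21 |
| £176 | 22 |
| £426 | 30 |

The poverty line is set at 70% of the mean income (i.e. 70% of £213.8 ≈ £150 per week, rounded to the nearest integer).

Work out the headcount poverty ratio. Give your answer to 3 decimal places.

0.435

40 of the 92 workers have income below £150.
H = 40/92 = 0.435.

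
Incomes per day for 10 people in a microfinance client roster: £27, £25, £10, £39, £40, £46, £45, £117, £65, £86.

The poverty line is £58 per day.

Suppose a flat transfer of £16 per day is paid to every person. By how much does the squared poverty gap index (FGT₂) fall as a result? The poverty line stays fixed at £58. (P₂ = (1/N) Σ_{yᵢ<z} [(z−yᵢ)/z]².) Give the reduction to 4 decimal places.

0.1130

Before: below the line — £10, £25, £27, £39, £40, £45, £46; squared poverty gap index (FGT₂) = 0.159096.
After the £16 transfer: below the line — £26, £41, £43, £55, £56; squared poverty gap index (FGT₂) = 0.046106.
Reduction = 0.159096 − 0.046106 = 0.1130.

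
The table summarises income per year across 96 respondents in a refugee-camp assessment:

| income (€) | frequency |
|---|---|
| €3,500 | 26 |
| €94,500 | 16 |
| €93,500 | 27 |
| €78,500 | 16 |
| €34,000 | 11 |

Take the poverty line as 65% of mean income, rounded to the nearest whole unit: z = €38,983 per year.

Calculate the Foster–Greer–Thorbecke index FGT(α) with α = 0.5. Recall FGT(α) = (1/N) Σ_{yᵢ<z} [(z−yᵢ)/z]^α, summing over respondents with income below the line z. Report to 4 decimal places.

0.2994

Poor units: 26×€3,500, 11×€34,000 (q = 37 of N = 96).
Relative gaps: (38983−3500)/38983 = 0.9102 (×26); (38983−34000)/38983 = 0.1278 (×11).
Raised to α = 0.5: 0.95405 (×26); 0.35753 (×11).
Sum = 28.738168; FGT(0.5) = 28.738168 / 96 = 0.2994.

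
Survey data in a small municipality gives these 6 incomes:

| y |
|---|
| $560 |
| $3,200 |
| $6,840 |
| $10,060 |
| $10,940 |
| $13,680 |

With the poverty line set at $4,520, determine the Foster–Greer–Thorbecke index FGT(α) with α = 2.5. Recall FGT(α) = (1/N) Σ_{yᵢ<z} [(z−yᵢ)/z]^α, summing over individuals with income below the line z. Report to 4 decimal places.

Below the line: $560, $3,200 (q = 2 of N = 6).
Gap ratios (z−y)/z: (4520−560)/4520 = 0.8761; (4520−3200)/4520 = 0.2920.
Raised to α = 2.5: 0.71844; 0.04609.
Sum = 0.764530; FGT(2.5) = 0.764530 / 6 = 0.1274.

0.1274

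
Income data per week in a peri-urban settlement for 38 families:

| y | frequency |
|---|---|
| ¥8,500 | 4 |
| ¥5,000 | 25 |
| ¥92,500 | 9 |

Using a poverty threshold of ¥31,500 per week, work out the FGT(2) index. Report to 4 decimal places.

0.5217

Below the line: 25×¥5,000, 4×¥8,500 (q = 29 of N = 38).
Shortfall ratios: (31500−5000)/31500 = 0.8413 (×25); (31500−8500)/31500 = 0.7302 (×4).
Squared: 0.7077 (×25); 0.5331 (×4).
Sum = 19.825901; P₂ = 19.825901 / 38 = 0.5217.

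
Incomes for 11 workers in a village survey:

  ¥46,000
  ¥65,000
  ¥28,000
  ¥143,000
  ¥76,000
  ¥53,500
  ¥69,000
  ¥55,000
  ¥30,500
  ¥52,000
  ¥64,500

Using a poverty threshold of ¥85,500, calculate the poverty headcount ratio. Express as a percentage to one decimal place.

90.9%

10 of the 11 workers have income below ¥85,500.
H = 10/11 = 90.9%.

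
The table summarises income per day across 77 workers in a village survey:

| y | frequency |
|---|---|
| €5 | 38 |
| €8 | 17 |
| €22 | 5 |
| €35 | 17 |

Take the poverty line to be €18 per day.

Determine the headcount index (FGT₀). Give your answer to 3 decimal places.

0.714

55 of the 77 workers have income below €18.
H = 55/77 = 0.714.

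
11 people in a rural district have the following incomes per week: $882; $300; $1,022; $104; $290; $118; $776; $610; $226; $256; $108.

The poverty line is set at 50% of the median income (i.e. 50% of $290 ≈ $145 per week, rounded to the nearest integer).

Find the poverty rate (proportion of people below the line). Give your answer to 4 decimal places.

3 of the 11 people have income below $145.
H = 3/11 = 0.2727.

0.2727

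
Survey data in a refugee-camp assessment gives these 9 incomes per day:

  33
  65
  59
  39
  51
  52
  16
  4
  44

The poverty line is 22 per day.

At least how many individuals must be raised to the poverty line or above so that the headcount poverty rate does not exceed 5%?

2

Currently q = 2 of N = 9 are below the line (H = 0.222).
A headcount ratio of at most 5% allows at most ⌊0.05 × 9⌋ = 0 poor individuals.
So at least 2 − 0 = 2 must be lifted.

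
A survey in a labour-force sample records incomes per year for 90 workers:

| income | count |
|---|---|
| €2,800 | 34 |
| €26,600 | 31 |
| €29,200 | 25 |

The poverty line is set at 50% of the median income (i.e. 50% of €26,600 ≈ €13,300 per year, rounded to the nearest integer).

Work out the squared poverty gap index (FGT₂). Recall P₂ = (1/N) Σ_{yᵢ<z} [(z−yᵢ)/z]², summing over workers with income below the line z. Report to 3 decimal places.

Poor units: 34×€2,800 (q = 34 of N = 90).
Gap ratios (z−y)/z: (13300−2800)/13300 = 0.7895 (×34).
Squared: 0.6233 (×34).
Sum = 21.191136; P₂ = 21.191136 / 90 = 0.235.

0.235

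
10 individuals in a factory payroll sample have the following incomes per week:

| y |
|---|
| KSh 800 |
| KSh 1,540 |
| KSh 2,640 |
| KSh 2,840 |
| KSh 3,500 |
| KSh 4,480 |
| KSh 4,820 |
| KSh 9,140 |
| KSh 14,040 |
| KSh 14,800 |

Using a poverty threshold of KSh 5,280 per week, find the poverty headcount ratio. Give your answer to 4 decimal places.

0.7000

7 of the 10 individuals have income below KSh 5,280.
H = 7/10 = 0.7000.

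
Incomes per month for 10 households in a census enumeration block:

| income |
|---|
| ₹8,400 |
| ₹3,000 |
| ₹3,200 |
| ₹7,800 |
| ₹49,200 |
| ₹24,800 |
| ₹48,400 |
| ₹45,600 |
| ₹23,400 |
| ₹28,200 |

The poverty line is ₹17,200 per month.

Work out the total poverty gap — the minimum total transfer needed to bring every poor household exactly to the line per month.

Below the line: ₹3,000, ₹3,200, ₹7,800, ₹8,400 (q = 4 of N = 10).
Individual gaps: 17200−3000 = 14200; 17200−3200 = 14000; 17200−7800 = 9400; 17200−8400 = 8800.
Aggregate gap = ₹46,400.

₹46,400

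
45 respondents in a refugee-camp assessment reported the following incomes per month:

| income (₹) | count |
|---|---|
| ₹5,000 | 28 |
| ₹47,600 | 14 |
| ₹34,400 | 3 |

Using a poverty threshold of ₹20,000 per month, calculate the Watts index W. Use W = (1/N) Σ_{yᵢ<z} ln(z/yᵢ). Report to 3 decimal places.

Incomes under z: 28×₹5,000 (q = 28 of N = 45).
Log shortfalls: ln(20000/5000) = 1.3863 (×28).
W = 38.816242 / 45 = 0.863.

0.863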